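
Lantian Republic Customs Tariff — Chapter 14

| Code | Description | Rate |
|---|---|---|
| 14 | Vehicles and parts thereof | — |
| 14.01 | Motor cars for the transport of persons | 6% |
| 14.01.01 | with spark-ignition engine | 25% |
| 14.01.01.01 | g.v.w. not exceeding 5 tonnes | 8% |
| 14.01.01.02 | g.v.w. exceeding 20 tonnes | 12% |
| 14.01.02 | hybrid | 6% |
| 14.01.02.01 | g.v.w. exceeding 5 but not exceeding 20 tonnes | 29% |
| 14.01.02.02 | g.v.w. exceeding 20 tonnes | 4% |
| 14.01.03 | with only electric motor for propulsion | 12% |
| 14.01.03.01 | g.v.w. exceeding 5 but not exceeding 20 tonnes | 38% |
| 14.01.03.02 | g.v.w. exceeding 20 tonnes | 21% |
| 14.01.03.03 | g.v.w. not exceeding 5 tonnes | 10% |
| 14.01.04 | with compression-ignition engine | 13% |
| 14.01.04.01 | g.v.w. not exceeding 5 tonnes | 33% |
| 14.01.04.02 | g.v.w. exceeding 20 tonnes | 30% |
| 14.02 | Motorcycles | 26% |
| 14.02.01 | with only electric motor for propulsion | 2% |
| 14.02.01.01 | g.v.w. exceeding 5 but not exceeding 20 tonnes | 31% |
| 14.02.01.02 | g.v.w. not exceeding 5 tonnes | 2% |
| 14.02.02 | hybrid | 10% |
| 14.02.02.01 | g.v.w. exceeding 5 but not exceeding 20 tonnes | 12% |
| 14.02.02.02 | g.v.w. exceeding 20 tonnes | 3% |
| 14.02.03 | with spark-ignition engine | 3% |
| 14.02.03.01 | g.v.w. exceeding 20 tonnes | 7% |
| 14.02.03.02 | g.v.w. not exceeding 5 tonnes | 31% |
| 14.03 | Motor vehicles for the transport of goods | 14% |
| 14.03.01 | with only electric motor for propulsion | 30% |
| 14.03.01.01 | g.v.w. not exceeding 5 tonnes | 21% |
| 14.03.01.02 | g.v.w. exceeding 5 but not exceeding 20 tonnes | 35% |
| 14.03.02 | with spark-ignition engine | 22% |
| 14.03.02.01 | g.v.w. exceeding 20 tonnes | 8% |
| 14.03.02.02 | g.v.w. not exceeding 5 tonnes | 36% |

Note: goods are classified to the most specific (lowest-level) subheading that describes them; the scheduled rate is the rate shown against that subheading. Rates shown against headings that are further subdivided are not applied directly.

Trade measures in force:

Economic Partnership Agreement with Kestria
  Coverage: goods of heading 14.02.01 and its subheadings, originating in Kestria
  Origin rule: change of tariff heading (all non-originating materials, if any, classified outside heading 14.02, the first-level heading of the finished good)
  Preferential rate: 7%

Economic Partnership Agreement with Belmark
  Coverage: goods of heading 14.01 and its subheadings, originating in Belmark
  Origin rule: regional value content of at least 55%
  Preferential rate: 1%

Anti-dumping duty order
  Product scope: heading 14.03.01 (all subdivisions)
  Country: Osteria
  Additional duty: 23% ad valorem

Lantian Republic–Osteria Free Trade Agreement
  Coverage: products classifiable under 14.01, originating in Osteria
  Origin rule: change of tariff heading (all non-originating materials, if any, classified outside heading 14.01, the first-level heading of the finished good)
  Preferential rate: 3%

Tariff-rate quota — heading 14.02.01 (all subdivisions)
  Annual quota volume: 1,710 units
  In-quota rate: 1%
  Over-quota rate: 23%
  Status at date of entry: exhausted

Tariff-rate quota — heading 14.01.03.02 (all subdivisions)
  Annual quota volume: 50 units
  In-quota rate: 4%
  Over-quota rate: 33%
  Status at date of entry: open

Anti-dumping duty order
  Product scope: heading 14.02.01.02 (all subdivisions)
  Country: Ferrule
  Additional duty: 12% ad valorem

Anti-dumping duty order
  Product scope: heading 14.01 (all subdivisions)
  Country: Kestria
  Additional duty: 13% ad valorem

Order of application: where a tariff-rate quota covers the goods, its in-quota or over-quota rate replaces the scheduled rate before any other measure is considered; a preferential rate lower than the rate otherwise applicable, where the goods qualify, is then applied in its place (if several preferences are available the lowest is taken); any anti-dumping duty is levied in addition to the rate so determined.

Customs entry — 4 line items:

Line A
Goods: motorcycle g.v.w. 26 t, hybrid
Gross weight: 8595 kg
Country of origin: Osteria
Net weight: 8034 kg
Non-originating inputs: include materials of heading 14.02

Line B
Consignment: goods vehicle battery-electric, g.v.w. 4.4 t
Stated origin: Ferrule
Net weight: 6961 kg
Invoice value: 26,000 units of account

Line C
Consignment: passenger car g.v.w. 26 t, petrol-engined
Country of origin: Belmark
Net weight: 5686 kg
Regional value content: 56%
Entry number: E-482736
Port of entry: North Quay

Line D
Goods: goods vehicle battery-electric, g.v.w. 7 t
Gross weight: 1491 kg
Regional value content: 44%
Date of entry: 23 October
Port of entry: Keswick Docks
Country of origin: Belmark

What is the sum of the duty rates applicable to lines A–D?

60%

Line A: motorcycle → 14.02; hybrid → 14.02.02; g.v.w. 26 t → 14.02.02.02. Scheduled 3%. Osteria agreement on 14.01: 14.02.02.02 not covered. → 3%.
Line B: goods vehicle → 14.03; battery-electric → 14.03.01; g.v.w. 4.4 t → 14.03.01.01. Scheduled 21%. No special measure applies. → 21%.
Line C: passenger car → 14.01; petrol-engined → 14.01.01; g.v.w. 26 t → 14.01.01.02. Scheduled 12%. Belmark agreement on 14.01: RVC ≥ 55% → 1% available; preferential 1%. → 1%.
Line D: goods vehicle → 14.03; battery-electric → 14.03.01; g.v.w. 7 t → 14.03.01.02. Scheduled 35%. Belmark agreement on 14.01: 14.03.01.02 not covered. → 35%.
Sum: 3% + 21% + 1% + 35% = 60%.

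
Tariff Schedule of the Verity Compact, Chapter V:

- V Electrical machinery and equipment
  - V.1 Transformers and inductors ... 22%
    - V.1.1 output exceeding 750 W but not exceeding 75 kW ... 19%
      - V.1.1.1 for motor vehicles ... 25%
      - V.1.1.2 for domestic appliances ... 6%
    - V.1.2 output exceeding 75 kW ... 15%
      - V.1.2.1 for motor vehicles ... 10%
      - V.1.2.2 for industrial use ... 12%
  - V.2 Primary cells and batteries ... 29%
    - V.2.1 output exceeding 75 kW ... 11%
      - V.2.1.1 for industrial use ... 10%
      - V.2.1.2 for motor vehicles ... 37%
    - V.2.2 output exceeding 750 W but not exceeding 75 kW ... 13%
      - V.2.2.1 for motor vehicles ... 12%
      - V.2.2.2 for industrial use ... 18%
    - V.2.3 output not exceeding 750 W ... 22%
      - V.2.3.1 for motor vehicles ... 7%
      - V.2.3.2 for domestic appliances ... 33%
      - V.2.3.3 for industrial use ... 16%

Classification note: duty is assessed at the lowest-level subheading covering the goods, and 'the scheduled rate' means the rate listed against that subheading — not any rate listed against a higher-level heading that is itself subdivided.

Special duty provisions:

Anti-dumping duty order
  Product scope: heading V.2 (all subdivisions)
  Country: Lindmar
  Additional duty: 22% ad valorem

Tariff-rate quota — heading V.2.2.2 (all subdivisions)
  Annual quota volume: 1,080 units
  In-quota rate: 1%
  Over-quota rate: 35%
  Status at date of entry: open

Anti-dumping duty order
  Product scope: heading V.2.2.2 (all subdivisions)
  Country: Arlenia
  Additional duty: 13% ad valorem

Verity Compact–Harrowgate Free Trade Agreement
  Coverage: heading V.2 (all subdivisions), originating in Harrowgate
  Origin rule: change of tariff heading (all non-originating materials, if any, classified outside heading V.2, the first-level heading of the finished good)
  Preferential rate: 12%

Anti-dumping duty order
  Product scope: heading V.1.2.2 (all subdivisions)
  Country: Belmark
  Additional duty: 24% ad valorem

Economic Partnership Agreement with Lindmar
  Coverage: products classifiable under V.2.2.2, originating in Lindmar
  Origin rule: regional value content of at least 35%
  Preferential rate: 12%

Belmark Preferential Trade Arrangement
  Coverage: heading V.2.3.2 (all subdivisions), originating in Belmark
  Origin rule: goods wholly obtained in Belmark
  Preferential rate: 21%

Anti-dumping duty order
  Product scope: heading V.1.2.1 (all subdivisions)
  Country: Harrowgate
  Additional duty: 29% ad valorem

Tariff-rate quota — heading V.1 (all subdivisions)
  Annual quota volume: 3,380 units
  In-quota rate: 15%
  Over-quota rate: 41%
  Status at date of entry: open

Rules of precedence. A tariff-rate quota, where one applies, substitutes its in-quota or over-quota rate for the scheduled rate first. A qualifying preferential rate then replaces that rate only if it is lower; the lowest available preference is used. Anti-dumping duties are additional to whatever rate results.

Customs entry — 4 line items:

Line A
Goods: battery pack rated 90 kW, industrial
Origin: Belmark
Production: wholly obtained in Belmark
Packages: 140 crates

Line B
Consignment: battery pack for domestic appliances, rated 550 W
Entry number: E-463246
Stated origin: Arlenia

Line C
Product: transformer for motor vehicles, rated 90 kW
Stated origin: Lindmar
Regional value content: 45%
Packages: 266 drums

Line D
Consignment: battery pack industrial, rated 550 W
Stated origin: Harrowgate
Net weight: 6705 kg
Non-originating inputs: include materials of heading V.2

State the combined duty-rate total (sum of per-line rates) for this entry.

74%

Line A: battery pack → V.2; rated 90 kW → V.2.1; industrial → V.2.1.1. Scheduled 10%. Belmark agreement on V.2.3.2: V.2.1.1 not covered. → 10%.
Line B: battery pack → V.2; rated 550 W → V.2.3; for domestic appliances → V.2.3.2. Scheduled 33%. No special measure applies. → 33%.
Line C: transformer → V.1; rated 90 kW → V.1.2; for motor vehicles → V.1.2.1. Scheduled 10%. quota on V.1 open → in-quota 15%; Lindmar agreement on V.2.2.2: V.1.2.1 not covered. → 15%.
Line D: battery pack → V.2; rated 550 W → V.2.3; industrial → V.2.3.3. Scheduled 16%. Harrowgate agreement on V.2: CTH not met. → 16%.
Sum: 10% + 33% + 15% + 16% = 74%.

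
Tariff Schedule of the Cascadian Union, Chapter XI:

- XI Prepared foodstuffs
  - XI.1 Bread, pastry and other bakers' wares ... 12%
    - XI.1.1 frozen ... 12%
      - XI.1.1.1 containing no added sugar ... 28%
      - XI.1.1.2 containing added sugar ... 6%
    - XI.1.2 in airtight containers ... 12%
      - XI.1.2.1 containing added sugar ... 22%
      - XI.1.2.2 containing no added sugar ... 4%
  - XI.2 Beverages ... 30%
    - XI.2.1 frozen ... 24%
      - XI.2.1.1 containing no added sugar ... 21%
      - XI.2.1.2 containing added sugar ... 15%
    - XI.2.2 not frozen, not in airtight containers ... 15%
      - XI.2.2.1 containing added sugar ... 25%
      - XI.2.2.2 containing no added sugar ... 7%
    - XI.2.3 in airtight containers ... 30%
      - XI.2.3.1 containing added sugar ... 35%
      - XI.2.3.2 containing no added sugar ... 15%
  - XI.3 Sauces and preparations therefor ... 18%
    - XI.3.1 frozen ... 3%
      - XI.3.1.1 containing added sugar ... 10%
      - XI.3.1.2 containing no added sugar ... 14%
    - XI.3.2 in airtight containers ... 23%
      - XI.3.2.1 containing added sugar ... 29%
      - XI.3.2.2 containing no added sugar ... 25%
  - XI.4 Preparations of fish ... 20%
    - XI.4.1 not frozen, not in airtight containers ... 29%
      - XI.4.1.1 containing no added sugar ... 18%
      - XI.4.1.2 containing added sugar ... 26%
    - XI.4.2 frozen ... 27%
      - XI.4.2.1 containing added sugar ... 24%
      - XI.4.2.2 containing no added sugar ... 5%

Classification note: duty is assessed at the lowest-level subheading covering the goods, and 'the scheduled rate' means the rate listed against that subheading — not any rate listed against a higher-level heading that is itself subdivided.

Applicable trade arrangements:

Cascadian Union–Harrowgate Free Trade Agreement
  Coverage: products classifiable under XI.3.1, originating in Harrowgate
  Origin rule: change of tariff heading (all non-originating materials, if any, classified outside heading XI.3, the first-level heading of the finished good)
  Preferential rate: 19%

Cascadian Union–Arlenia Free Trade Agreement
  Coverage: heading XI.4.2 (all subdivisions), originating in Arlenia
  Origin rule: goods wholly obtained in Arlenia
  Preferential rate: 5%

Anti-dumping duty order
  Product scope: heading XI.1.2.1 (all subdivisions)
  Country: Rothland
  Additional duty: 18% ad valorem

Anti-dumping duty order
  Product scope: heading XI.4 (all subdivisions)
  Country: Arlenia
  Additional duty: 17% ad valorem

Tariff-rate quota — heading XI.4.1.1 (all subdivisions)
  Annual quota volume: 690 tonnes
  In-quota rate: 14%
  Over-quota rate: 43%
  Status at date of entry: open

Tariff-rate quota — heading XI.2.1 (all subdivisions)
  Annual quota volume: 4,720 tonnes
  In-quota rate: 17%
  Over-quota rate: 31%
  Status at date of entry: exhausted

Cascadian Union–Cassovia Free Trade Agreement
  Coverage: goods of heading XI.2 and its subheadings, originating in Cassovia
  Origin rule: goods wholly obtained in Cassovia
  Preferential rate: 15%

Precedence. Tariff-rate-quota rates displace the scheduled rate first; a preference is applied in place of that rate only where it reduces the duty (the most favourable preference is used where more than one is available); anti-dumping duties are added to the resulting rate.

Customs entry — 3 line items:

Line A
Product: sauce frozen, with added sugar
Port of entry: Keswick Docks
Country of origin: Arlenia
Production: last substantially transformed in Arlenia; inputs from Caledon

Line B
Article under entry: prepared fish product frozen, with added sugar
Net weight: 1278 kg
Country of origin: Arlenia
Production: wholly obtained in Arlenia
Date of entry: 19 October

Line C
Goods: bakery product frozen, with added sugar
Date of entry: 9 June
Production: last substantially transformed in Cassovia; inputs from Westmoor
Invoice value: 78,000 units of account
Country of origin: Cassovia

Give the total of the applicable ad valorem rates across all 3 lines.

38%

Line A: sauce → XI.3; frozen → XI.3.1; with added sugar → XI.3.1.1. Scheduled 10%. Arlenia agreement on XI.4.2: XI.3.1.1 not covered. → 10%.
Line B: prepared fish product → XI.4; frozen → XI.4.2; with added sugar → XI.4.2.1. Scheduled 24%. Arlenia agreement on XI.4.2: wholly obtained → 5% available; preferential 5%; anti-dumping (Arlenia, XI.4): +17%; total 5% + 17% = 22%. → 22%.
Line C: bakery product → XI.1; frozen → XI.1.1; with added sugar → XI.1.1.2. Scheduled 6%. Cassovia agreement on XI.2: XI.1.1.2 not covered. → 6%.
Sum: 10% + 22% + 6% = 38%.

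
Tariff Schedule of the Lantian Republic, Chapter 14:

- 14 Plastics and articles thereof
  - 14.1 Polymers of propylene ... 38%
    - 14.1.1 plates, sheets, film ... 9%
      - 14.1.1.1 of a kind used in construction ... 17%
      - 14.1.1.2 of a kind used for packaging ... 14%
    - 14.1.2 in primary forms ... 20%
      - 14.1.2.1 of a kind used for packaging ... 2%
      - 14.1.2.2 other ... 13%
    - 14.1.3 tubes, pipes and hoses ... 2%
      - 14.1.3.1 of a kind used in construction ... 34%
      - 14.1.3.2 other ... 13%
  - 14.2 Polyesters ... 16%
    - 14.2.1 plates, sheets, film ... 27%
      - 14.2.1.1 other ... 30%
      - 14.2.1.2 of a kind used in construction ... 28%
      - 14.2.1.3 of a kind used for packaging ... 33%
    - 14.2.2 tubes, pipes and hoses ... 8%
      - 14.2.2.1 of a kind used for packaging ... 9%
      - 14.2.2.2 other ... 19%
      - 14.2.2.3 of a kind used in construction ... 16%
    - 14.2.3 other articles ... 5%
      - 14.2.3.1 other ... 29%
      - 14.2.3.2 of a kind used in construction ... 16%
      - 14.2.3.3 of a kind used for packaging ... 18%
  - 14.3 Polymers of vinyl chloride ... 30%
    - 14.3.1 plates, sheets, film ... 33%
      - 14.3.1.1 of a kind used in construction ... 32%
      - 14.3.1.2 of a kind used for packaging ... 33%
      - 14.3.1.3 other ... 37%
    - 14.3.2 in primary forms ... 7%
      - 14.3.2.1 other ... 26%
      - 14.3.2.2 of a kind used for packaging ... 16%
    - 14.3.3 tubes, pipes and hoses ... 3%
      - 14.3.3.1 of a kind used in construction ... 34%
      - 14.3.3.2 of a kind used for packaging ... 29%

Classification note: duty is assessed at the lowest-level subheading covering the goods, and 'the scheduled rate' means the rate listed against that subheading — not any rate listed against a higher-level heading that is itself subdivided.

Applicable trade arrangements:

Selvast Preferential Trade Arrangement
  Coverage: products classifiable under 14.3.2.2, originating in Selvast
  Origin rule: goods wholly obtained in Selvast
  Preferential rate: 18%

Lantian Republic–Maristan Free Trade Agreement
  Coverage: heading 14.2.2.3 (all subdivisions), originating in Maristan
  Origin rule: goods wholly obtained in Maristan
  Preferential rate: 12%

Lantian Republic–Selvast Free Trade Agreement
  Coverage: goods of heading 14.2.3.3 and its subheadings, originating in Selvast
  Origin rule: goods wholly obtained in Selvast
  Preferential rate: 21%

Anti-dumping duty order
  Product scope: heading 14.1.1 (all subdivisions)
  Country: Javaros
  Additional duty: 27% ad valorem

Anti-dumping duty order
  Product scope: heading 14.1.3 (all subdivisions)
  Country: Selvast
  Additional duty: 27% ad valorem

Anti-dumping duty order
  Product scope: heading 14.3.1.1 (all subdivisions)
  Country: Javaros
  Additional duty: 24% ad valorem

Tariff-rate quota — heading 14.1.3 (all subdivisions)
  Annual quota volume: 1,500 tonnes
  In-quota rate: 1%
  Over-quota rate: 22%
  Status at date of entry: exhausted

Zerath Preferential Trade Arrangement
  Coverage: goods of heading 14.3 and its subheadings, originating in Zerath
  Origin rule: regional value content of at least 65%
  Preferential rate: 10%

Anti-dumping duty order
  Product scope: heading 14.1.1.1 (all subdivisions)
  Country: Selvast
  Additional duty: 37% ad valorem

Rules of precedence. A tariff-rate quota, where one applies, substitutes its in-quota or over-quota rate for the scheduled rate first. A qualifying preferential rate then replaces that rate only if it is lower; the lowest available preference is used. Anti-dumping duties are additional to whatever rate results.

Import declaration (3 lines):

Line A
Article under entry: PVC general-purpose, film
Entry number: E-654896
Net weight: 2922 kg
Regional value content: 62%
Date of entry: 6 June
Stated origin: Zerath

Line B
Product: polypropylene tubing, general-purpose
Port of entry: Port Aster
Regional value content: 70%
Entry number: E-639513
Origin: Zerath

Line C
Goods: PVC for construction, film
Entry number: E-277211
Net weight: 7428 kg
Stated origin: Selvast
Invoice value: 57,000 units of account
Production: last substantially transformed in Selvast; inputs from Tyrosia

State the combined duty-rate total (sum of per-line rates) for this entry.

91%

Line A: PVC → 14.3; film → 14.3.1; general-purpose → 14.3.1.3. Scheduled 37%. Zerath agreement on 14.3: RVC < 65%. → 37%.
Line B: polypropylene → 14.1; tubing → 14.1.3; general-purpose → 14.1.3.2. Scheduled 13%. quota on 14.1.3 exhausted → over-quota 22%; Zerath agreement on 14.3: 14.1.3.2 not covered. → 22%.
Line C: PVC → 14.3; film → 14.3.1; for construction → 14.3.1.1. Scheduled 32%. Selvast agreement on 14.3.2.2: 14.3.1.1 not covered; Selvast agreement on 14.2.3.3: 14.3.1.1 not covered. → 32%.
Sum: 37% + 22% + 32% = 91%.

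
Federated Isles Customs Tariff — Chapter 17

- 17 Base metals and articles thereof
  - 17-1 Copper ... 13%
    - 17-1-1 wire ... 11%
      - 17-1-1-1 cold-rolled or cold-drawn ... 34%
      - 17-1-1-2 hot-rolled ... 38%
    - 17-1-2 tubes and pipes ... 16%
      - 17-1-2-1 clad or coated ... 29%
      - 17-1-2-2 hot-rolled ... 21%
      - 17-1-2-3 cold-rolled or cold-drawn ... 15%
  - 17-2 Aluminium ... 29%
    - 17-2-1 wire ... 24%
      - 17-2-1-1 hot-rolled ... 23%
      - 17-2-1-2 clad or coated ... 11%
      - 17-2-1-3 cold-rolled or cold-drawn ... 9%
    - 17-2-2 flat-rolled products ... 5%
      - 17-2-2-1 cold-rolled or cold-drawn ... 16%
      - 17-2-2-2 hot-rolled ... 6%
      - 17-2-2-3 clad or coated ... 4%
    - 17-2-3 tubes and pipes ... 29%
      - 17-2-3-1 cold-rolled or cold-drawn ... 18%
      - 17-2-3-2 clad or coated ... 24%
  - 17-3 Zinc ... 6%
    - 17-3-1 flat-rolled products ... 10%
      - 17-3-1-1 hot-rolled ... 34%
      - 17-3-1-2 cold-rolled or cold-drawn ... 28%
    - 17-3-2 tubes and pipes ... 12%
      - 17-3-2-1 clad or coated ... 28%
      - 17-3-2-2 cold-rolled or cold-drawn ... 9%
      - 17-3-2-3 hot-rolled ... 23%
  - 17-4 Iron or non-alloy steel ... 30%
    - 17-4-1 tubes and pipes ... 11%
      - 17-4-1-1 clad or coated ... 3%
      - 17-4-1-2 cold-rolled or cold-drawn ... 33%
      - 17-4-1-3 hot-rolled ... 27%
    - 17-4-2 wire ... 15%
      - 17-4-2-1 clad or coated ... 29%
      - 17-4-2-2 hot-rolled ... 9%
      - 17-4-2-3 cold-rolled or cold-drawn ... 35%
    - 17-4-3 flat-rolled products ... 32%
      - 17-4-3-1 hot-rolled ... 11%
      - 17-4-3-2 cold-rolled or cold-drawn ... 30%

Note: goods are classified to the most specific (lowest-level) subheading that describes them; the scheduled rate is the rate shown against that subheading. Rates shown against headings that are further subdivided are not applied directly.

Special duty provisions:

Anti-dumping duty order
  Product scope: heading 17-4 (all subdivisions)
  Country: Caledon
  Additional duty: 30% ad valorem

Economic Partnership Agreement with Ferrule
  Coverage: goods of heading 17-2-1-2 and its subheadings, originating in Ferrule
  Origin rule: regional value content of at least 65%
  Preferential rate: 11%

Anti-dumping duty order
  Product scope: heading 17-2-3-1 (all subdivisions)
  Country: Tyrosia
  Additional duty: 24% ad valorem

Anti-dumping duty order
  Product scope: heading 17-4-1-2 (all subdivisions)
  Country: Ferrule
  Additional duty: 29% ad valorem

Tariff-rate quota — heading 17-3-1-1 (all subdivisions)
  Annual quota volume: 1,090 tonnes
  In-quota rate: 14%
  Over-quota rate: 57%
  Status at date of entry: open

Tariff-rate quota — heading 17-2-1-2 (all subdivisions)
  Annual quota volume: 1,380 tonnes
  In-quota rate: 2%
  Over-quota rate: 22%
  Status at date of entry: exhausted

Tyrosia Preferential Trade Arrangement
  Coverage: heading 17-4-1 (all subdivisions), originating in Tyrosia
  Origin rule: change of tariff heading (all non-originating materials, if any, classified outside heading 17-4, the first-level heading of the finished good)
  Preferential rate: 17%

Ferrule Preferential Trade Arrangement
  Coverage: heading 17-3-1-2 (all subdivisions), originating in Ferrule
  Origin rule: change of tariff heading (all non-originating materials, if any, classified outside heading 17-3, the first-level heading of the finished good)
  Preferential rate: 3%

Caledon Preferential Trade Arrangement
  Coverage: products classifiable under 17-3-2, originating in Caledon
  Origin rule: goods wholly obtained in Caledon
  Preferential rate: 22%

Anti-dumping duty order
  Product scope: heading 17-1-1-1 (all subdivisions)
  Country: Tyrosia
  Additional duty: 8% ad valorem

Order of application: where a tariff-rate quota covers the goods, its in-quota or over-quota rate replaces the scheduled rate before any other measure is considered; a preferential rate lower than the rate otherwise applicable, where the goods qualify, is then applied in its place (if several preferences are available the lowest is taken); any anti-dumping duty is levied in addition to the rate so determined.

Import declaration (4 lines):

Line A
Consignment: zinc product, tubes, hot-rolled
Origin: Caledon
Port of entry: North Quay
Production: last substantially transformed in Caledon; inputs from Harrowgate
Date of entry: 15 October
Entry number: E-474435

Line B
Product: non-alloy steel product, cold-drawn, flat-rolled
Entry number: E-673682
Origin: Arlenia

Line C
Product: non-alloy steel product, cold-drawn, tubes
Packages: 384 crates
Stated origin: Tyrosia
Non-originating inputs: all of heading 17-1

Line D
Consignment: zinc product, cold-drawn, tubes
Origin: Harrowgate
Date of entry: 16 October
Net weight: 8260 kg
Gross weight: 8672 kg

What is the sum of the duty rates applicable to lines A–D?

Line A: zinc → 17-3; tubes → 17-3-2; hot-rolled → 17-3-2-3. Scheduled 23%. Caledon agreement on 17-3-2: not wholly obtained. → 23%.
Line B: non-alloy steel → 17-4; flat-rolled → 17-4-3; cold-drawn → 17-4-3-2. Scheduled 30%. No special measure applies. → 30%.
Line C: non-alloy steel → 17-4; tubes → 17-4-1; cold-drawn → 17-4-1-2. Scheduled 33%. Tyrosia agreement on 17-4-1: CTH met → 17% available; preferential 17%. → 17%.
Line D: zinc → 17-3; tubes → 17-3-2; cold-drawn → 17-3-2-2. Scheduled 9%. No special measure applies. → 9%.
Sum: 23% + 30% + 17% + 9% = 79%.

79%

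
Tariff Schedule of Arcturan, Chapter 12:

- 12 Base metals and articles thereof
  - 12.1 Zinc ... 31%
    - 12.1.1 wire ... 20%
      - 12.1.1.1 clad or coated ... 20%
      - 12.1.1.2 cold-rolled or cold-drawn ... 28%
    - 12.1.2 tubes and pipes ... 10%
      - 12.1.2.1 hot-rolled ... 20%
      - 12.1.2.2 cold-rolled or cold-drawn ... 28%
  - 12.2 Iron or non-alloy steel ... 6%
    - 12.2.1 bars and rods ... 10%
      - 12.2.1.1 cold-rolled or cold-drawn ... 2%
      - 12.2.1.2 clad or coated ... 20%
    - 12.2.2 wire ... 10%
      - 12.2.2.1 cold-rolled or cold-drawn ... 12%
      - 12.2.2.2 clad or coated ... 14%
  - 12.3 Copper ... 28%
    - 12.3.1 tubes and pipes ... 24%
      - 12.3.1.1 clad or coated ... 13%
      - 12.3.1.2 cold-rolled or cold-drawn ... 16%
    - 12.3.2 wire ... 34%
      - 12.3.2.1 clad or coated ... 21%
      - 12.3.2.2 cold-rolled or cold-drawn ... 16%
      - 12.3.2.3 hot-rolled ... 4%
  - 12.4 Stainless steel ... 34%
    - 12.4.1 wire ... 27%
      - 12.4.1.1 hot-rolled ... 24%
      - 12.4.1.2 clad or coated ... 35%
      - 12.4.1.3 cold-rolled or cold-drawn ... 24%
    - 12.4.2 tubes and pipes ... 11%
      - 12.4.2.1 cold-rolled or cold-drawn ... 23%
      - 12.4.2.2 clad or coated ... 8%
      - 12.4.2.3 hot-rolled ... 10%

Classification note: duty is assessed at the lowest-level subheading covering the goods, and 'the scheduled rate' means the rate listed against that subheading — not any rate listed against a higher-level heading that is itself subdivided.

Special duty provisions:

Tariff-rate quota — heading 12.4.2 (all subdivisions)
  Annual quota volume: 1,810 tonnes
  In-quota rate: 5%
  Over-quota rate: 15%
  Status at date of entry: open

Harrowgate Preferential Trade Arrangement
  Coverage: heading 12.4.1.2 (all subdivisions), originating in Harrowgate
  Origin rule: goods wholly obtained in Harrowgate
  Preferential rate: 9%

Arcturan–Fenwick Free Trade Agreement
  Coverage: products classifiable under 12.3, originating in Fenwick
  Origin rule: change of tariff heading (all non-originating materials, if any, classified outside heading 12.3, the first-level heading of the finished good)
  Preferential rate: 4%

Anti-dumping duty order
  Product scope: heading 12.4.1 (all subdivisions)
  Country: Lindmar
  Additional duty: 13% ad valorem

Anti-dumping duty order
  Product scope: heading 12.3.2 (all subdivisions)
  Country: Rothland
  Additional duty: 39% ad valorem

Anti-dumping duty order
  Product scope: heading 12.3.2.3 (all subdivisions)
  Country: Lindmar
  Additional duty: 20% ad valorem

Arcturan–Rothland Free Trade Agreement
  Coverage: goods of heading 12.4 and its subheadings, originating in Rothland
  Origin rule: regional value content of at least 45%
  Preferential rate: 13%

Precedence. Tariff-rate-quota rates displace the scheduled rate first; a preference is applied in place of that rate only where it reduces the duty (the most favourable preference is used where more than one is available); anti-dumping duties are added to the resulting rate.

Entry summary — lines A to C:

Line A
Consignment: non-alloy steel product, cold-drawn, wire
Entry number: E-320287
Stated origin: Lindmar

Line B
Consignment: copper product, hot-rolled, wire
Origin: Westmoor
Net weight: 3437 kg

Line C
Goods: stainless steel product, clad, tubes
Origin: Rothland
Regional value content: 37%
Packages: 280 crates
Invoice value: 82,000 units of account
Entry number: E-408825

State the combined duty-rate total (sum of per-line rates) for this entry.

21%

Line A: non-alloy steel → 12.2; wire → 12.2.2; cold-drawn → 12.2.2.1. Scheduled 12%. No special measure applies. → 12%.
Line B: copper → 12.3; wire → 12.3.2; hot-rolled → 12.3.2.3. Scheduled 4%. No special measure applies. → 4%.
Line C: stainless steel → 12.4; tubes → 12.4.2; clad → 12.4.2.2. Scheduled 8%. quota on 12.4.2 open → in-quota 5%; Rothland agreement on 12.4: RVC < 45%. → 5%.
Sum: 12% + 4% + 5% = 21%.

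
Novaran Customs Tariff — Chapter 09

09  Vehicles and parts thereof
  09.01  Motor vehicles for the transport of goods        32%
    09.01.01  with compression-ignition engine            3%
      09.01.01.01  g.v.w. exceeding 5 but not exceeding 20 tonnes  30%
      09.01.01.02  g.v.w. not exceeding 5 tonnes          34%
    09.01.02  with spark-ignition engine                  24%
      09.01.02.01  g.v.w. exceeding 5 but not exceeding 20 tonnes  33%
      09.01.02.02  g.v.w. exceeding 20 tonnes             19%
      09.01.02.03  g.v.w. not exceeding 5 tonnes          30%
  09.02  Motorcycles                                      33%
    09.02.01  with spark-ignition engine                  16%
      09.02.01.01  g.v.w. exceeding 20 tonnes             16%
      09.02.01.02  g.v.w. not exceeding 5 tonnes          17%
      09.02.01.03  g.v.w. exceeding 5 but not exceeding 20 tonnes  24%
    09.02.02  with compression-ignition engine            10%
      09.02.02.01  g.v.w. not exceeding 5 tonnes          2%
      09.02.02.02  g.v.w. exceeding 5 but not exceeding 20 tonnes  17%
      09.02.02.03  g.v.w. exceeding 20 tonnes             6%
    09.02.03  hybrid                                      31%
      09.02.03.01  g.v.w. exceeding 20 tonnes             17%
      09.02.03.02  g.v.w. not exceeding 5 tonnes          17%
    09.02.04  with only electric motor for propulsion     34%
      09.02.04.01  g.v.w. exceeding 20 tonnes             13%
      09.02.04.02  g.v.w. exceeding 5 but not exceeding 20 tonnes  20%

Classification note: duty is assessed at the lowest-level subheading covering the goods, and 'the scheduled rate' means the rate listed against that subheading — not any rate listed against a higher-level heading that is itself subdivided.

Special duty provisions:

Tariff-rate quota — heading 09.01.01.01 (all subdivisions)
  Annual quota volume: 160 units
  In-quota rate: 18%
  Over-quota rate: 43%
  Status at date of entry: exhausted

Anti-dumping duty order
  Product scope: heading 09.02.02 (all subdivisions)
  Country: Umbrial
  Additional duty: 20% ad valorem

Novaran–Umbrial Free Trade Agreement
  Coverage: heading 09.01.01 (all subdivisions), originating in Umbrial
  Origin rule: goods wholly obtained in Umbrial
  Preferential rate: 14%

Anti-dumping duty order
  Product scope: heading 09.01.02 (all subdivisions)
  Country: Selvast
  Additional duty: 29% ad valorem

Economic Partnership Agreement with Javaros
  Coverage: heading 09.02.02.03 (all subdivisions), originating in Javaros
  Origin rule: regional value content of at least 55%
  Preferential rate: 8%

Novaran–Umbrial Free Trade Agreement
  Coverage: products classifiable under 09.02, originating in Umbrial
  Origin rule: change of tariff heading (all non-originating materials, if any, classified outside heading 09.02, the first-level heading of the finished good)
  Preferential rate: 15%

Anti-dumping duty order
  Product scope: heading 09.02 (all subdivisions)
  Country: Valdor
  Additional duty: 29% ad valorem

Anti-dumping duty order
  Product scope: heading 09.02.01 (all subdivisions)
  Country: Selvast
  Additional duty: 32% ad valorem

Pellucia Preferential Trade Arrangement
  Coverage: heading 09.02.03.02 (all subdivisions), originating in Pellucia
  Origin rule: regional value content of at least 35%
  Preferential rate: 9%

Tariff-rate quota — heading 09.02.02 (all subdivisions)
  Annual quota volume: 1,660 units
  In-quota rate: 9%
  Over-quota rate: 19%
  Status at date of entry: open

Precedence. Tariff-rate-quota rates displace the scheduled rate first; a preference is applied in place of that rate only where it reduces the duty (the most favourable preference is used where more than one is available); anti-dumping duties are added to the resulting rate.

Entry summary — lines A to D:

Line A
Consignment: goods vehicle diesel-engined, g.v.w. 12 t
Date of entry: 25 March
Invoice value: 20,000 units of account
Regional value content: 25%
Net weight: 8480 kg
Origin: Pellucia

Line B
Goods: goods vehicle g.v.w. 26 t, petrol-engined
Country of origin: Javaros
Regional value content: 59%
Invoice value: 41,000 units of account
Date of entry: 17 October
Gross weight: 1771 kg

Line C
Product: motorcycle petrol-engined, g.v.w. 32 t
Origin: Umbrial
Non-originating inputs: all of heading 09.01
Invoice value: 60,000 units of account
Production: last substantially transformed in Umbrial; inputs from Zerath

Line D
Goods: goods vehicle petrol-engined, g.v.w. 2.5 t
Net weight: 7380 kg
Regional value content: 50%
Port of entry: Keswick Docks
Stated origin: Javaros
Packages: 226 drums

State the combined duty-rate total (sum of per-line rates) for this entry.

Line A: goods vehicle → 09.01; diesel-engined → 09.01.01; g.v.w. 12 t → 09.01.01.01. Scheduled 30%. quota on 09.01.01.01 exhausted → over-quota 43%; Pellucia agreement on 09.02.03.02: 09.01.01.01 not covered. → 43%.
Line B: goods vehicle → 09.01; petrol-engined → 09.01.02; g.v.w. 26 t → 09.01.02.02. Scheduled 19%. Javaros agreement on 09.02.02.03: 09.01.02.02 not covered. → 19%.
Line C: motorcycle → 09.02; petrol-engined → 09.02.01; g.v.w. 32 t → 09.02.01.01. Scheduled 16%. Umbrial agreement on 09.01.01: 09.02.01.01 not covered; Umbrial agreement on 09.02: CTH met → 15% available; preferential 15%. → 15%.
Line D: goods vehicle → 09.01; petrol-engined → 09.01.02; g.v.w. 2.5 t → 09.01.02.03. Scheduled 30%. Javaros agreement on 09.02.02.03: 09.01.02.03 not covered. → 30%.
Sum: 43% + 19% + 15% + 30% = 107%.

107%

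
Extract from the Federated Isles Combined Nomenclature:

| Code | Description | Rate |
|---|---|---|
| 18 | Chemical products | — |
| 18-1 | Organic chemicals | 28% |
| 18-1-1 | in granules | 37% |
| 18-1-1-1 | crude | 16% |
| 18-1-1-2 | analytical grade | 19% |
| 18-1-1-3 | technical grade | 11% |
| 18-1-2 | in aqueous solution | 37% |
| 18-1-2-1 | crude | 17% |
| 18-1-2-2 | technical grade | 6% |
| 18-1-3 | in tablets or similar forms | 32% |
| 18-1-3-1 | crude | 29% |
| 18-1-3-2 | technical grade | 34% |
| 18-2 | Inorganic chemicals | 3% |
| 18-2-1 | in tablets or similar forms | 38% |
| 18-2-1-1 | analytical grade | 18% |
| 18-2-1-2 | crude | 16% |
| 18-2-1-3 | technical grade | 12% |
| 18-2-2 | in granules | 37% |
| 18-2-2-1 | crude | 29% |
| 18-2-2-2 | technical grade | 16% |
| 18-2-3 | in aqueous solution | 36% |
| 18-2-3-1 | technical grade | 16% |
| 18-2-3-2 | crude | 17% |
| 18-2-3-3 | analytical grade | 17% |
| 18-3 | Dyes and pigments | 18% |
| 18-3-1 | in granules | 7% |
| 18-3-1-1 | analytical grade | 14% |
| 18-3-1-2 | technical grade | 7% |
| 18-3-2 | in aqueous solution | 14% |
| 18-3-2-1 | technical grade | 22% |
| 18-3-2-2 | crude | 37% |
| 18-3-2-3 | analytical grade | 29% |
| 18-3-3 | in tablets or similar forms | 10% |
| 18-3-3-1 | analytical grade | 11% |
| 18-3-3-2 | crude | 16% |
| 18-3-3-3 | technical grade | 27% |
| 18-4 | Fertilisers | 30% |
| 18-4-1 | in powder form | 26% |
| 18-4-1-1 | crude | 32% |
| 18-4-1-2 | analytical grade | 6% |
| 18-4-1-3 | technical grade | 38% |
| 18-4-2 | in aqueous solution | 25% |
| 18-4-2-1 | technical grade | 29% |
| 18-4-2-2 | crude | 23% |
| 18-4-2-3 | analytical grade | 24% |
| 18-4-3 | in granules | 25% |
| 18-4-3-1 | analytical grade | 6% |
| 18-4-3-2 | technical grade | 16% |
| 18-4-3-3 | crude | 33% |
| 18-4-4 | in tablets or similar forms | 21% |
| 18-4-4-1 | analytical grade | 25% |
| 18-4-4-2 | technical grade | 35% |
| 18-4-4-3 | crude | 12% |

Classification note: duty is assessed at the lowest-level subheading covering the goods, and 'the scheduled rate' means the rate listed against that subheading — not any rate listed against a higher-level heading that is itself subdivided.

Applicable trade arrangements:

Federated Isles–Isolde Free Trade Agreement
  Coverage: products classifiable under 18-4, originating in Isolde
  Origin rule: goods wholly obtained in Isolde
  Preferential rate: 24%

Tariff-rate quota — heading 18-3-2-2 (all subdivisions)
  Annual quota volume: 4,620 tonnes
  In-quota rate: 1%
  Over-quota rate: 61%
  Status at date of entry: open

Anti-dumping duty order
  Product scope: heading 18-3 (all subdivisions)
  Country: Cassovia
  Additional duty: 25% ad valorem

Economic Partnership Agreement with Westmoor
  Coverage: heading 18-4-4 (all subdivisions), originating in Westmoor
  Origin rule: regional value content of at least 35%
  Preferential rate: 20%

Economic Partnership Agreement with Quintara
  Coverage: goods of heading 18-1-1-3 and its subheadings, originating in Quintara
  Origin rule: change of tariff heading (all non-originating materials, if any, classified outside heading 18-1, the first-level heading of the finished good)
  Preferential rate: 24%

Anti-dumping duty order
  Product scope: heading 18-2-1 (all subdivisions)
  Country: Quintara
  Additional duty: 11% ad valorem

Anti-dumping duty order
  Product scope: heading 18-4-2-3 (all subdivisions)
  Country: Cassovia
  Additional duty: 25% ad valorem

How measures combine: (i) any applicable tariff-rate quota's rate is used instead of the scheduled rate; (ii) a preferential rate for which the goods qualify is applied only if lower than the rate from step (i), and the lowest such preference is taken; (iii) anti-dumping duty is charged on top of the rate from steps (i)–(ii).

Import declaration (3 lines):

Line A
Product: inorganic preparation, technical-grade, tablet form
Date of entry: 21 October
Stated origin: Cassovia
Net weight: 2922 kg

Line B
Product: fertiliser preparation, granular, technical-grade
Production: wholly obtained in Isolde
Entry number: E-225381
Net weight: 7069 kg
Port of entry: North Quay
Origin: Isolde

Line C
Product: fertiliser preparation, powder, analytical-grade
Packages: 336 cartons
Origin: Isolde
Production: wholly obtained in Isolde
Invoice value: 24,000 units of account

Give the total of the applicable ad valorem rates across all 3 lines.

Line A: inorganic → 18-2; tablet form → 18-2-1; technical-grade → 18-2-1-3. Scheduled 12%. No special measure applies. → 12%.
Line B: fertiliser → 18-4; granular → 18-4-3; technical-grade → 18-4-3-2. Scheduled 16%. Isolde agreement on 18-4: wholly obtained → 24% available; preference 24% not lower than 16% → no reduction. → 16%.
Line C: fertiliser → 18-4; powder → 18-4-1; analytical-grade → 18-4-1-2. Scheduled 6%. Isolde agreement on 18-4: wholly obtained → 24% available; preference 24% not lower than 6% → no reduction. → 6%.
Sum: 12% + 16% + 6% = 34%.

34%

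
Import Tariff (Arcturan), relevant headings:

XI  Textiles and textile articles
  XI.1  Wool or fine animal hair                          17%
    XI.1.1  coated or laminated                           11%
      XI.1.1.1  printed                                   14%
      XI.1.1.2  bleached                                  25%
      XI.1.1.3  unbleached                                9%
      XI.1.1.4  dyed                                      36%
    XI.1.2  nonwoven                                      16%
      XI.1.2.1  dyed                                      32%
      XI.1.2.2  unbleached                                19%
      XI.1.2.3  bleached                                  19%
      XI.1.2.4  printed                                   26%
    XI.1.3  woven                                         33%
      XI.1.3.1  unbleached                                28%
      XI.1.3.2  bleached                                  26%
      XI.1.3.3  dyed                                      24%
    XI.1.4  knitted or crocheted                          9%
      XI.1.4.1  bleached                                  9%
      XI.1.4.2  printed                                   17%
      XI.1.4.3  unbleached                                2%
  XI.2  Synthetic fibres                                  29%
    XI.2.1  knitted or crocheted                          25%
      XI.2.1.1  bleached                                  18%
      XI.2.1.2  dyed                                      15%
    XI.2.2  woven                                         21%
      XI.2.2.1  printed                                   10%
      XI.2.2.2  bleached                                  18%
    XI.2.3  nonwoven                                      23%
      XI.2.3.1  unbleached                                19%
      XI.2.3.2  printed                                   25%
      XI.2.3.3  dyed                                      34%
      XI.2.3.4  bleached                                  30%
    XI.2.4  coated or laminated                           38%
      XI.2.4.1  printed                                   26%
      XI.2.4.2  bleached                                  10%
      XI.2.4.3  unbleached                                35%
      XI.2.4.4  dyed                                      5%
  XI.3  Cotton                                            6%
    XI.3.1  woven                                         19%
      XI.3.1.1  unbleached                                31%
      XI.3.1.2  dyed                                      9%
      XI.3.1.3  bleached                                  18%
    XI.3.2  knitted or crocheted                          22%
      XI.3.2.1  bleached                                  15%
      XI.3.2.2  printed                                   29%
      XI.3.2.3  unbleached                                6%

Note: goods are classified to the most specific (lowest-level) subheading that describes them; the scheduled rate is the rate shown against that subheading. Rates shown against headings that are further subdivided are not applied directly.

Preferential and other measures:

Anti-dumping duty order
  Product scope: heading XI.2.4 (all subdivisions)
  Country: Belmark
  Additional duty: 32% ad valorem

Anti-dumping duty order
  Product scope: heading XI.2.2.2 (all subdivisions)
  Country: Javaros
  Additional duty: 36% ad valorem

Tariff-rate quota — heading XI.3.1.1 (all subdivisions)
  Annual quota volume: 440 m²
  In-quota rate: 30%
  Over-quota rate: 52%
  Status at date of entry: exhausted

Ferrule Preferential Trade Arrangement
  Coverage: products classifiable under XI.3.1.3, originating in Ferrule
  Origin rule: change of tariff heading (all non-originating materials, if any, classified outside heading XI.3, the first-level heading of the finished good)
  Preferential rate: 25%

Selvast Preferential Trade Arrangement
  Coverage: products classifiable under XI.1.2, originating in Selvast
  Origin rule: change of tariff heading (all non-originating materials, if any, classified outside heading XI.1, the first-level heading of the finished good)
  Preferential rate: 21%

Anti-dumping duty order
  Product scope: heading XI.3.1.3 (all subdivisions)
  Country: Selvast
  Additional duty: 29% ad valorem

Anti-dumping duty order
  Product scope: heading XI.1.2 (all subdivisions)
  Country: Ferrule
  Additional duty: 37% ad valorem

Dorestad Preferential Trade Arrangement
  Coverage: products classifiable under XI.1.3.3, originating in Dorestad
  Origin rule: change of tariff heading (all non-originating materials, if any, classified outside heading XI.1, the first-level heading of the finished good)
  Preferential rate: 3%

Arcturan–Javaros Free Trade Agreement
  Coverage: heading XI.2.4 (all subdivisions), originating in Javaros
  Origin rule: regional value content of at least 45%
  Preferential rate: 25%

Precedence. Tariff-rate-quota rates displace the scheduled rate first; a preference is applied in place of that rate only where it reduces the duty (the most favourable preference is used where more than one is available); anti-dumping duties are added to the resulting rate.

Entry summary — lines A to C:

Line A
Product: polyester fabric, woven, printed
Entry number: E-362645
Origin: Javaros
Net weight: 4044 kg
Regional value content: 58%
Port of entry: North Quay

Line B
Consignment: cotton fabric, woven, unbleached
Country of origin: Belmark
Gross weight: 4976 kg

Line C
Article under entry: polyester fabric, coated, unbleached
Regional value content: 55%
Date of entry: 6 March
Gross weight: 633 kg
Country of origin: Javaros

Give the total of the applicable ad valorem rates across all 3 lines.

Line A: polyester → XI.2; woven → XI.2.2; printed → XI.2.2.1. Scheduled 10%. Javaros agreement on XI.2.4: XI.2.2.1 not covered. → 10%.
Line B: cotton → XI.3; woven → XI.3.1; unbleached → XI.3.1.1. Scheduled 31%. quota on XI.3.1.1 exhausted → over-quota 52%. → 52%.
Line C: polyester → XI.2; coated → XI.2.4; unbleached → XI.2.4.3. Scheduled 35%. Javaros agreement on XI.2.4: RVC ≥ 45% → 25% available; preferential 25%. → 25%.
Sum: 10% + 52% + 25% = 87%.

87%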